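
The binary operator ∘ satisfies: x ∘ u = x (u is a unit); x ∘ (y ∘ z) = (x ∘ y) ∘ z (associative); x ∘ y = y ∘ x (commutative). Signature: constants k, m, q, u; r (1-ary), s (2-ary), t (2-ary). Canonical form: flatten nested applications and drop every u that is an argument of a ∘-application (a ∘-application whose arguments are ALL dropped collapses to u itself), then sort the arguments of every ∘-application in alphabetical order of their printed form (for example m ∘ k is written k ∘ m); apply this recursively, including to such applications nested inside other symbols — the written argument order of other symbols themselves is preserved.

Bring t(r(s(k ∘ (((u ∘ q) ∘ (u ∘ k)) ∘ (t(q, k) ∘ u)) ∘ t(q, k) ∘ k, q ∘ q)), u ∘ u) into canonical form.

Answer: t(r(s(k ∘ k ∘ k ∘ q ∘ t(q, k) ∘ t(q, k), q ∘ q)), u)

Derivation:
Focus inside:  k ∘ (((u ∘ q) ∘ (u ∘ k)) ∘ (t(q, k) ∘ u)) ∘ t(q, k) ∘ k
Un-nest:  k ∘ u ∘ q ∘ u ∘ k ∘ t(q, k) ∘ u ∘ t(q, k) ∘ k
Units out:  drop u (×3)
Sort:  k ∘ k ∘ k ∘ q ∘ t(q, k) ∘ t(q, k)
Put back:  t(r(s(k ∘ k ∘ k ∘ q ∘ t(q, k) ∘ t(q, k), q ∘ q)), u)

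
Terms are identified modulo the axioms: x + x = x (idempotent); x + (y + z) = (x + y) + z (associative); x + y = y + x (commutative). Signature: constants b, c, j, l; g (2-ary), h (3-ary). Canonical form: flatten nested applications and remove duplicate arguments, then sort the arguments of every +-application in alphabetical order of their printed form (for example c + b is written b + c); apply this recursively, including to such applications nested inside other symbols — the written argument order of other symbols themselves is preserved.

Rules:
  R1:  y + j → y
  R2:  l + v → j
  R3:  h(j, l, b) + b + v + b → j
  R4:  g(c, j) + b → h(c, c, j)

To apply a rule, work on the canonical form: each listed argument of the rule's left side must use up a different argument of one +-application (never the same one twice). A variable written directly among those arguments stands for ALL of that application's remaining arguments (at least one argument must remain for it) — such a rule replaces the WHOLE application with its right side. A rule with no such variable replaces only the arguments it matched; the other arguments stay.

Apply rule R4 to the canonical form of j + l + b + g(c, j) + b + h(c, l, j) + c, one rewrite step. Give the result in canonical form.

Canonical form:  b + c + g(c, j) + h(c, l, j) + j + l
R4 matches:  uses b, g(c, j)
Result:  c + h(c, c, j) + h(c, l, j) + j + l

Answer: c + h(c, c, j) + h(c, l, j) + j + l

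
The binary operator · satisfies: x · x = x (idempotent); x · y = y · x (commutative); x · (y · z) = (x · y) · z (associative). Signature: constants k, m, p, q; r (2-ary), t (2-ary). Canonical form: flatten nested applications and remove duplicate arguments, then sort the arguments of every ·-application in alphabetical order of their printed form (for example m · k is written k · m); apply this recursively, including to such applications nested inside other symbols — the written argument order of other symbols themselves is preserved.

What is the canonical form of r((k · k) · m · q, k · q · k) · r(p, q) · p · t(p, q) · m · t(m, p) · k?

Answer: k · m · p · r(k · m · q, k · q) · r(p, q) · t(m, p) · t(p, q)

Derivation:
Simplify inside:  r((k · k) · m · q, k · q · k)  →  r(k · m · q, k · q)
Sort:  k · m · p · r(k · m · q, k · q) · r(p, q) · t(m, p) · t(p, q)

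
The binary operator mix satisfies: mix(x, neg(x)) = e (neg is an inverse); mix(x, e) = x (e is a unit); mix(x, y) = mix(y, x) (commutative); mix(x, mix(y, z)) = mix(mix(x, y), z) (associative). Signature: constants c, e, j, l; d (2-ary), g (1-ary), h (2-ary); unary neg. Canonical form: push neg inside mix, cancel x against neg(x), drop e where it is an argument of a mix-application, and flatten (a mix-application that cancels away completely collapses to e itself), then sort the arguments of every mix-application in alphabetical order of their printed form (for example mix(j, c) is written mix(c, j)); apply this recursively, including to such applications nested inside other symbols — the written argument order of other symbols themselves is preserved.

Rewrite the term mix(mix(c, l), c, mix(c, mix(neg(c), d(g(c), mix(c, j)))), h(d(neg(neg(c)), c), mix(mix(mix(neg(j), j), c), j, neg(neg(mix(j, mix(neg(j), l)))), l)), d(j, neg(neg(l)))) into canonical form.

Push neg inside:  distribute neg over mix and collapse double neg
Collect:  mix(c, c, l, d(g(c), mix(c, j)), h(d(c, c), mix(c, j, l, l)), d(j, l))
Order the arguments:  mix(c, c, d(g(c), mix(c, j)), d(j, l), h(d(c, c), mix(c, j, l, l)), l)

Answer: mix(c, c, d(g(c), mix(c, j)), d(j, l), h(d(c, c), mix(c, j, l, l)), l)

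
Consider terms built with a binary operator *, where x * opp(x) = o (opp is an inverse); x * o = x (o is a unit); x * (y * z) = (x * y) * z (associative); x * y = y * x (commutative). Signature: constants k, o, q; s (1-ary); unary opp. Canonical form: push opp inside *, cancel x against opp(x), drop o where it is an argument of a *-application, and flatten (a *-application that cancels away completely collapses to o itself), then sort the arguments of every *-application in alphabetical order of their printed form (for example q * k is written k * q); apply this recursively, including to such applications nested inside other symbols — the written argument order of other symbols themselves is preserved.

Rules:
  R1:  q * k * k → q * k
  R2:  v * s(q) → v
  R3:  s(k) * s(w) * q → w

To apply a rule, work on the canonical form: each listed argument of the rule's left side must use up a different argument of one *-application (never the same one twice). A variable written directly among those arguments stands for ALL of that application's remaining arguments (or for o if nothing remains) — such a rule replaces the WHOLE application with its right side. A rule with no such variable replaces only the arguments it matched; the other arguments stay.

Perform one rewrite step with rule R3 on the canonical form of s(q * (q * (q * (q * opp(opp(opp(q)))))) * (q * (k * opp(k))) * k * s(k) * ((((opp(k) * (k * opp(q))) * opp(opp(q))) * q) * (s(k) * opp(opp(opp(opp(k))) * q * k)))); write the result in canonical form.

Answer: s(k * k * q * q * q)

Derivation:
Canonical form:  s(k * q * q * q * q * s(k) * s(k))
R3 matches:  uses q, s(k), s(k);  w := k
Result:  s(k * k * q * q * q)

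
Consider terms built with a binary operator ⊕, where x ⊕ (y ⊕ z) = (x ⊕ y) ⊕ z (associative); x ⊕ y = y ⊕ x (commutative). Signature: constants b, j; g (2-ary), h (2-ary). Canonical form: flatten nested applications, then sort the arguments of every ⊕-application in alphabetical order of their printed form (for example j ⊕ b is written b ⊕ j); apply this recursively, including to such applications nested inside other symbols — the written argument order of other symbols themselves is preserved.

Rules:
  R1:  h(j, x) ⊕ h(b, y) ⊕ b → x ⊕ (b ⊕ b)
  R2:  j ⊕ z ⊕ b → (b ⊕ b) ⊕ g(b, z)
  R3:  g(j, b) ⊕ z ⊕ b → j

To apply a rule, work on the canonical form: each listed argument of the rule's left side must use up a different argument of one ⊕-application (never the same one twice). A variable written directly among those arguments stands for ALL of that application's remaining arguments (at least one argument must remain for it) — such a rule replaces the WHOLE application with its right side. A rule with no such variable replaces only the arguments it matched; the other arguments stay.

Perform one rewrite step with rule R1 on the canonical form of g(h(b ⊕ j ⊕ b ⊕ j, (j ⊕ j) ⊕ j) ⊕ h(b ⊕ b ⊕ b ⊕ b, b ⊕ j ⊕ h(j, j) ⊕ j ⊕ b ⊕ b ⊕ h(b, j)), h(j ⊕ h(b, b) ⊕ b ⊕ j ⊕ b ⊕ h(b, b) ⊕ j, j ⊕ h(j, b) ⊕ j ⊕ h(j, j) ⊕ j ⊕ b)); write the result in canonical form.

Answer: g(h(b ⊕ b ⊕ b ⊕ b, b ⊕ b ⊕ b ⊕ b ⊕ j ⊕ j ⊕ j) ⊕ h(b ⊕ b ⊕ j ⊕ j, j ⊕ j ⊕ j), h(b ⊕ b ⊕ h(b, b) ⊕ h(b, b) ⊕ j ⊕ j ⊕ j, b ⊕ h(j, b) ⊕ h(j, j) ⊕ j ⊕ j ⊕ j))

Derivation:
Canonical form:  g(h(b ⊕ b ⊕ b ⊕ b, b ⊕ b ⊕ b ⊕ h(b, j) ⊕ h(j, j) ⊕ j ⊕ j) ⊕ h(b ⊕ b ⊕ j ⊕ j, j ⊕ j ⊕ j), h(b ⊕ b ⊕ h(b, b) ⊕ h(b, b) ⊕ j ⊕ j ⊕ j, b ⊕ h(j, b) ⊕ h(j, j) ⊕ j ⊕ j ⊕ j))
Apply R1:  consuming b, h(b, j), h(j, j);  x := j, y := j
Result:  g(h(b ⊕ b ⊕ b ⊕ b, b ⊕ b ⊕ b ⊕ b ⊕ j ⊕ j ⊕ j) ⊕ h(b ⊕ b ⊕ j ⊕ j, j ⊕ j ⊕ j), h(b ⊕ b ⊕ h(b, b) ⊕ h(b, b) ⊕ j ⊕ j ⊕ j, b ⊕ h(j, b) ⊕ h(j, j) ⊕ j ⊕ j ⊕ j))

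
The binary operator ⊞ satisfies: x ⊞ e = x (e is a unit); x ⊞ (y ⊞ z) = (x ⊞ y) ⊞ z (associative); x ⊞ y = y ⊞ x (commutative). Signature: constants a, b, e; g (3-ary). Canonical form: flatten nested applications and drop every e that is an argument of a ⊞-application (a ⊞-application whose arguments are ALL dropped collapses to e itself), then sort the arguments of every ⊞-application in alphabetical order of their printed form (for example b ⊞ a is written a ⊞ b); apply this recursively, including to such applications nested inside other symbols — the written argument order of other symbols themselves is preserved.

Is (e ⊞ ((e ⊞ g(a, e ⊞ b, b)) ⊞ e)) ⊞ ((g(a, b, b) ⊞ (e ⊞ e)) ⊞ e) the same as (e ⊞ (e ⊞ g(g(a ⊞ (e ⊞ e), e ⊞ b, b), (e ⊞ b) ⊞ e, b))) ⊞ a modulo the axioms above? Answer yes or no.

Left:  (e ⊞ ((e ⊞ g(a, e ⊞ b, b)) ⊞ e)) ⊞ ((g(a, b, b) ⊞ (e ⊞ e)) ⊞ e)
  Merge nested applications:  e ⊞ e ⊞ g(a, e ⊞ b, b) ⊞ e ⊞ g(a, b, b) ⊞ e ⊞ e ⊞ e
  Inside:  g(a, e ⊞ b, b)  →  g(a, b, b)
  Drop the unit:  drop e (×6)
  Order the arguments:  g(a, b, b) ⊞ g(a, b, b)
Right:  (e ⊞ (e ⊞ g(g(a ⊞ (e ⊞ e), e ⊞ b, b), (e ⊞ b) ⊞ e, b))) ⊞ a
  Flatten:  e ⊞ e ⊞ g(g(a ⊞ (e ⊞ e), e ⊞ b, b), (e ⊞ b) ⊞ e, b) ⊞ a
  Simplify inside:  g(g(a ⊞ (e ⊞ e), e ⊞ b, b), (e ⊞ b) ⊞ e, b)  →  g(g(a, b, b), b, b)
  Units out:  drop e (×2)
  Sort arguments:  a ⊞ g(g(a, b, b), b, b)

Answer: no — g(a, b, b) ⊞ g(a, b, b) vs a ⊞ g(g(a, b, b), b, b)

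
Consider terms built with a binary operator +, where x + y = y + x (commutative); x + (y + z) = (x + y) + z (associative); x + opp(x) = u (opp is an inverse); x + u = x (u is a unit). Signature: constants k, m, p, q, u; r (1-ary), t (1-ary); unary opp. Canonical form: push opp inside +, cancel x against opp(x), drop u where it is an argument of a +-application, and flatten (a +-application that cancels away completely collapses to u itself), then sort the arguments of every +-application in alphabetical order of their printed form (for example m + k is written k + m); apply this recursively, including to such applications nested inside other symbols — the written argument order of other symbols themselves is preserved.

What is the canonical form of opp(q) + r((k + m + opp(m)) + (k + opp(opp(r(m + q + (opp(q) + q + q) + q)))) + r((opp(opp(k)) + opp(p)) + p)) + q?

Push opp inside:  distribute opp over + and collapse double opp
Cancel:  q cancels
Collect terms:  r(k + k + r(k) + r(m + q + q + q))

Answer: r(k + k + r(k) + r(m + q + q + q))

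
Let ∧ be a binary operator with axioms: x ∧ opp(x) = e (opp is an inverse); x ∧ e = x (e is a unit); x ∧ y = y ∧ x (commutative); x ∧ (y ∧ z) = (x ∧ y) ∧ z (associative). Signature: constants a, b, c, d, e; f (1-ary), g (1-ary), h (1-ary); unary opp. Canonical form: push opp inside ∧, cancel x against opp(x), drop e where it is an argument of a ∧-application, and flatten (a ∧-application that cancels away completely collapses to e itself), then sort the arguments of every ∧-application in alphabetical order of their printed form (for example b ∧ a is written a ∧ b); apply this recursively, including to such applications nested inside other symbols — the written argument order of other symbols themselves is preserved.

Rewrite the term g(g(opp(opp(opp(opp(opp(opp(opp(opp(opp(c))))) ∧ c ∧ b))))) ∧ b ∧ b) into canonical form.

Focus inside:  g(opp(opp(opp(opp(opp(opp(opp(opp(opp(c))))) ∧ c ∧ b))))) ∧ b ∧ b
Push opp inside:  distribute opp over ∧ and collapse double opp
Collect:  g(b) ∧ b ∧ b
Sort arguments:  b ∧ b ∧ g(b)
Reassemble:  g(b ∧ b ∧ g(b))

Answer: g(b ∧ b ∧ g(b))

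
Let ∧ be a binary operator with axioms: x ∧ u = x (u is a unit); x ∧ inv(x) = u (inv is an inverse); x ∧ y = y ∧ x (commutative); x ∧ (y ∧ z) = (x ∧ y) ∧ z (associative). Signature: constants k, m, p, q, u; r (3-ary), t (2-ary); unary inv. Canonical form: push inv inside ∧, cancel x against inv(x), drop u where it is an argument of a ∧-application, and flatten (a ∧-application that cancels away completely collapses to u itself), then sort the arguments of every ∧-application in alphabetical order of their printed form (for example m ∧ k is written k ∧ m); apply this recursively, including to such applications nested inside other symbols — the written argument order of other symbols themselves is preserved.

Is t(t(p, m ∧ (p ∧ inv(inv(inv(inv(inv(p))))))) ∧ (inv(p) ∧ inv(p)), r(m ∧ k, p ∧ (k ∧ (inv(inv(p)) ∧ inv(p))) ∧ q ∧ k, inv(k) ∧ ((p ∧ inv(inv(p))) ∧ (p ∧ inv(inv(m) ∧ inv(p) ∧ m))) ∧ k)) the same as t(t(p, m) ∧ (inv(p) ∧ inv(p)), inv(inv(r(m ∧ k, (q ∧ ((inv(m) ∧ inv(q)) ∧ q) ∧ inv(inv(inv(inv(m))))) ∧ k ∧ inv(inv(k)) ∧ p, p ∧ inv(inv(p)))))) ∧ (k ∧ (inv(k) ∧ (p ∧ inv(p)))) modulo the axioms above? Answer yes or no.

Left:  t(t(p, m ∧ (p ∧ inv(inv(inv(inv(inv(p))))))) ∧ (inv(p) ∧ inv(p)), r(m ∧ k, p ∧ (k ∧ (inv(inv(p)) ∧ inv(p))) ∧ q ∧ k, inv(k) ∧ ((p ∧ inv(inv(p))) ∧ (p ∧ inv(inv(m) ∧ inv(p) ∧ m))) ∧ k))
  Descend into:  inv(k) ∧ ((p ∧ inv(inv(p))) ∧ (p ∧ inv(inv(m) ∧ inv(p) ∧ m))) ∧ k
  Push inv inside:  distribute inv over ∧ and collapse double inv
  Cancel inverse pairs:  k cancels; m cancels
  Collect:  p ∧ p ∧ p ∧ p
  Rebuild:  t(inv(p) ∧ inv(p) ∧ t(p, m), r(k ∧ m, k ∧ k ∧ p ∧ q, p ∧ p ∧ p ∧ p))
Right:  t(t(p, m) ∧ (inv(p) ∧ inv(p)), inv(inv(r(m ∧ k, (q ∧ ((inv(m) ∧ inv(q)) ∧ q) ∧ inv(inv(inv(inv(m))))) ∧ k ∧ inv(inv(k)) ∧ p, p ∧ inv(inv(p)))))) ∧ (k ∧ (inv(k) ∧ (p ∧ inv(p))))
  Push inv inside:  distribute inv over ∧ and collapse double inv
  Inverses cancel:  k cancels; p cancels
  Collect:  t(inv(p) ∧ inv(p) ∧ t(p, m), r(k ∧ m, k ∧ k ∧ p ∧ q, p ∧ p))

Answer: no — t(inv(p) ∧ inv(p) ∧ t(p, m), r(k ∧ m, k ∧ k ∧ p ∧ q, p ∧ p ∧ p ∧ p)) vs t(inv(p) ∧ inv(p) ∧ t(p, m), r(k ∧ m, k ∧ k ∧ p ∧ q, p ∧ p))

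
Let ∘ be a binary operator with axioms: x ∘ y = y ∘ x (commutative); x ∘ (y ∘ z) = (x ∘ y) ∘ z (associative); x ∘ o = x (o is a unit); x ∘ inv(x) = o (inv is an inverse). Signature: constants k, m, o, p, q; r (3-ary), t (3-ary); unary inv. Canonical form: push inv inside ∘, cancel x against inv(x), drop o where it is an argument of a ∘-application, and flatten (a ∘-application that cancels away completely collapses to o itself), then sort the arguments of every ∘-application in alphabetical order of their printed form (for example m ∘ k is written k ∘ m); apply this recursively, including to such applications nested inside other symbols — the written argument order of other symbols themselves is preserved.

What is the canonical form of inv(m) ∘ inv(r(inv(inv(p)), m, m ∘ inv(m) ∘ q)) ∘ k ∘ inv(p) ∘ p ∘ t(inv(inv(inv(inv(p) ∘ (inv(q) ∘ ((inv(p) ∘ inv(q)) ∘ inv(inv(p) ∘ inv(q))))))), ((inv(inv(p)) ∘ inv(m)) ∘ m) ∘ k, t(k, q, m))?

Answer: inv(m) ∘ inv(r(p, m, q)) ∘ k ∘ t(p ∘ q, k ∘ p, t(k, q, m))

Derivation:
Push inv inside:  distribute inv over ∘ and collapse double inv
Inverses cancel:  p cancels
Collect:  inv(m) ∘ inv(r(p, m, q)) ∘ k ∘ t(p ∘ q, k ∘ p, t(k, q, m))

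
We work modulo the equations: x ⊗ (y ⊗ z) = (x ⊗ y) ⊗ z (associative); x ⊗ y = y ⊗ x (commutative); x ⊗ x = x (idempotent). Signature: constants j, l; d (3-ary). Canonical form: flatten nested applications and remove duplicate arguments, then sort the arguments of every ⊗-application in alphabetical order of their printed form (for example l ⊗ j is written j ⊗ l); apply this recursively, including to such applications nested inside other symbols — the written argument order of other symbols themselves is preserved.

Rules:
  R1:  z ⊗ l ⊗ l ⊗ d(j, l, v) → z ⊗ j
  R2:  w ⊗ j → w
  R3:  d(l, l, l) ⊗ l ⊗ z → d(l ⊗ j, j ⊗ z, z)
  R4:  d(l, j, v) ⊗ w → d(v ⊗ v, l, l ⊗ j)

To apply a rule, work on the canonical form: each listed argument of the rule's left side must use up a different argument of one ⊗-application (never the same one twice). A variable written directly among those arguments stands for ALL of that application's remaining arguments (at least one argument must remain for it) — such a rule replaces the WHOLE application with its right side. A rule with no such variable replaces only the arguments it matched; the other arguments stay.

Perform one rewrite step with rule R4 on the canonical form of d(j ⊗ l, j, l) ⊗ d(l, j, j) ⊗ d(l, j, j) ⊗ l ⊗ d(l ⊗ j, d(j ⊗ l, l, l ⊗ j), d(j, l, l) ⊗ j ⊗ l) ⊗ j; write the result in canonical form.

Answer: d(j, l, j ⊗ l)

Derivation:
Canonical form:  d(j ⊗ l, d(j ⊗ l, l, j ⊗ l), d(j, l, l) ⊗ j ⊗ l) ⊗ d(j ⊗ l, j, l) ⊗ d(l, j, j) ⊗ j ⊗ l
R4 matches:  uses d(l, j, j);  v := j, w := d(j ⊗ l, d(j ⊗ l, l, j ⊗ l), d(j, l, l) ⊗ j ⊗ l) ⊗ d(j ⊗ l, j, l) ⊗ j ⊗ l
The variable takes the whole remainder — replace the entire application.
New term:  d(j, l, j ⊗ l)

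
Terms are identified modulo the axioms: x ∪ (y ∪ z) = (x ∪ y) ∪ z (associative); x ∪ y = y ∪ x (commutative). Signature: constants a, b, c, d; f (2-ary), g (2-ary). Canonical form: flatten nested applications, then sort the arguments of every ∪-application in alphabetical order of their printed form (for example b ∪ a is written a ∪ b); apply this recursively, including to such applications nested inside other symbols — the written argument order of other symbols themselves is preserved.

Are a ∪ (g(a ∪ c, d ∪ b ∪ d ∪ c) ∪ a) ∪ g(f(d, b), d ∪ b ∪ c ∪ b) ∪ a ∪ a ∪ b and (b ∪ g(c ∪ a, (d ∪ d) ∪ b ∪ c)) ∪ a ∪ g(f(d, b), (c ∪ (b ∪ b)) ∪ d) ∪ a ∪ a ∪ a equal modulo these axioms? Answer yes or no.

Left:  a ∪ (g(a ∪ c, d ∪ b ∪ d ∪ c) ∪ a) ∪ g(f(d, b), d ∪ b ∪ c ∪ b) ∪ a ∪ a ∪ b
  Flatten:  a ∪ g(a ∪ c, d ∪ b ∪ d ∪ c) ∪ a ∪ g(f(d, b), d ∪ b ∪ c ∪ b) ∪ a ∪ a ∪ b
  Simplify inside:  g(a ∪ c, d ∪ b ∪ d ∪ c)  →  g(a ∪ c, b ∪ c ∪ d ∪ d)
  Canonicalize subterm:  g(f(d, b), d ∪ b ∪ c ∪ b)  →  g(f(d, b), b ∪ b ∪ c ∪ d)
  Sort arguments:  a ∪ a ∪ a ∪ a ∪ b ∪ g(a ∪ c, b ∪ c ∪ d ∪ d) ∪ g(f(d, b), b ∪ b ∪ c ∪ d)
Right:  (b ∪ g(c ∪ a, (d ∪ d) ∪ b ∪ c)) ∪ a ∪ g(f(d, b), (c ∪ (b ∪ b)) ∪ d) ∪ a ∪ a ∪ a
  Flatten:  b ∪ g(c ∪ a, (d ∪ d) ∪ b ∪ c) ∪ a ∪ g(f(d, b), (c ∪ (b ∪ b)) ∪ d) ∪ a ∪ a ∪ a
  Simplify inside:  g(c ∪ a, (d ∪ d) ∪ b ∪ c)  →  g(a ∪ c, b ∪ c ∪ d ∪ d)
  Canonicalize subterm:  g(f(d, b), (c ∪ (b ∪ b)) ∪ d)  →  g(f(d, b), b ∪ b ∪ c ∪ d)
  Sort arguments:  a ∪ a ∪ a ∪ a ∪ b ∪ g(a ∪ c, b ∪ c ∪ d ∪ d) ∪ g(f(d, b), b ∪ b ∪ c ∪ d)

Answer: yes — both canonical forms are a ∪ a ∪ a ∪ a ∪ b ∪ g(a ∪ c, b ∪ c ∪ d ∪ d) ∪ g(f(d, b), b ∪ b ∪ c ∪ d)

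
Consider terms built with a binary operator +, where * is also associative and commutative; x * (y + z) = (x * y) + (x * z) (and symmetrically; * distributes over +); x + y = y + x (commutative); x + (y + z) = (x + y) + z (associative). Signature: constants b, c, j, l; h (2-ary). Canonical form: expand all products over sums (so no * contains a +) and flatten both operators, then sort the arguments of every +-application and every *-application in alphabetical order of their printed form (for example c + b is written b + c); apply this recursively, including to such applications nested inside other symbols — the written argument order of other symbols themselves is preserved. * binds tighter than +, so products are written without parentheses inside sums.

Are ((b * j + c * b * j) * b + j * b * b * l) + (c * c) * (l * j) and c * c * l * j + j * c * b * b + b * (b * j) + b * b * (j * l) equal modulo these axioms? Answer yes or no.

Left:  ((b * j + c * b * j) * b + j * b * b * l) + (c * c) * (l * j)
  Distribute:  b * b * j + b * b * c * j + b * b * j * l + c * c * j * l
  Sort:  b * b * c * j + b * b * j + b * b * j * l + c * c * j * l
Right:  c * c * l * j + j * c * b * b + b * (b * j) + b * b * (j * l)
  Flatten:  c * c * j * l + b * b * c * j + b * b * j + b * b * j * l
  Order the arguments:  b * b * c * j + b * b * j + b * b * j * l + c * c * j * l

Answer: yes — both canonical forms are b * b * c * j + b * b * j + b * b * j * l + c * c * j * l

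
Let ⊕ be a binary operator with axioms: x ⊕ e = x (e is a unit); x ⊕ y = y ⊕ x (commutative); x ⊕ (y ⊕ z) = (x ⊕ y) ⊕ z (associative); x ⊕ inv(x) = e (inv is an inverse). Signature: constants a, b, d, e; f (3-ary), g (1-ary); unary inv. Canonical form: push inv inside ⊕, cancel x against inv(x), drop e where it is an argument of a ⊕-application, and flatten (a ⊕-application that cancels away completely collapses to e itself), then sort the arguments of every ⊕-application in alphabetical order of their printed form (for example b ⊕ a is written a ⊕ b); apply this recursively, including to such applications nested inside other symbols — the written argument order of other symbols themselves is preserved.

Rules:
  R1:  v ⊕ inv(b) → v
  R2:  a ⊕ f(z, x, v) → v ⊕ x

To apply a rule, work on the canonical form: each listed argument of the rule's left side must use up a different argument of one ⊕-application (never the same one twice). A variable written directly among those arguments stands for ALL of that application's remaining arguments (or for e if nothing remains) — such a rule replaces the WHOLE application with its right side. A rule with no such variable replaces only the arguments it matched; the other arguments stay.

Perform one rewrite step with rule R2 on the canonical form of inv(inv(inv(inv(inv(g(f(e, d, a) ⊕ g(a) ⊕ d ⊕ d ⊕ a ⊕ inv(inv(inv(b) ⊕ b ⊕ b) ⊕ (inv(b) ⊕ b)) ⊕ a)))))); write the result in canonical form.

Answer: inv(g(a ⊕ a ⊕ b ⊕ d ⊕ d ⊕ d ⊕ g(a)))

Derivation:
Canonical form:  inv(g(a ⊕ a ⊕ b ⊕ d ⊕ d ⊕ f(e, d, a) ⊕ g(a)))
Match R2:  consume a, f(e, d, a);  v := a, x := d, z := e
Result:  inv(g(a ⊕ a ⊕ b ⊕ d ⊕ d ⊕ d ⊕ g(a)))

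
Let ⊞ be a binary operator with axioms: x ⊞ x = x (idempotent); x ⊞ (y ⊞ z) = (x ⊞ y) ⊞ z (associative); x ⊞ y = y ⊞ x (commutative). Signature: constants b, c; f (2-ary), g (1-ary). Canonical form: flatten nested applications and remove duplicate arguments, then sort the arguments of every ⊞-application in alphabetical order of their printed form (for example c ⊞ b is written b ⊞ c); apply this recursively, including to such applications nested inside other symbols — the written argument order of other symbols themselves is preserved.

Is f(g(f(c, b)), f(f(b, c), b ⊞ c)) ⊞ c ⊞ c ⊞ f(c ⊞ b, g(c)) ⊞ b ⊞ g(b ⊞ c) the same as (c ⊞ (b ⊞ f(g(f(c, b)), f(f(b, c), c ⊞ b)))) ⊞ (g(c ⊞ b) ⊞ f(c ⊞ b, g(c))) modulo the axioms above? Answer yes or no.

Left:  f(g(f(c, b)), f(f(b, c), b ⊞ c)) ⊞ c ⊞ c ⊞ f(c ⊞ b, g(c)) ⊞ b ⊞ g(b ⊞ c)
  Simplify inside:  f(c ⊞ b, g(c))  →  f(b ⊞ c, g(c))
  Deduplicate:  drop duplicate c
  Order the arguments:  b ⊞ c ⊞ f(b ⊞ c, g(c)) ⊞ f(g(f(c, b)), f(f(b, c), b ⊞ c)) ⊞ g(b ⊞ c)
Right:  (c ⊞ (b ⊞ f(g(f(c, b)), f(f(b, c), c ⊞ b)))) ⊞ (g(c ⊞ b) ⊞ f(c ⊞ b, g(c)))
  Merge nested applications:  c ⊞ b ⊞ f(g(f(c, b)), f(f(b, c), c ⊞ b)) ⊞ g(c ⊞ b) ⊞ f(c ⊞ b, g(c))
  Inside:  f(g(f(c, b)), f(f(b, c), c ⊞ b))  →  f(g(f(c, b)), f(f(b, c), b ⊞ c))
  Simplify inside:  g(c ⊞ b)  →  g(b ⊞ c)
  Simplify inside:  f(c ⊞ b, g(c))  →  f(b ⊞ c, g(c))
  Order the arguments:  b ⊞ c ⊞ f(b ⊞ c, g(c)) ⊞ f(g(f(c, b)), f(f(b, c), b ⊞ c)) ⊞ g(b ⊞ c)

Answer: yes — both canonical forms are b ⊞ c ⊞ f(b ⊞ c, g(c)) ⊞ f(g(f(c, b)), f(f(b, c), b ⊞ c)) ⊞ g(b ⊞ c)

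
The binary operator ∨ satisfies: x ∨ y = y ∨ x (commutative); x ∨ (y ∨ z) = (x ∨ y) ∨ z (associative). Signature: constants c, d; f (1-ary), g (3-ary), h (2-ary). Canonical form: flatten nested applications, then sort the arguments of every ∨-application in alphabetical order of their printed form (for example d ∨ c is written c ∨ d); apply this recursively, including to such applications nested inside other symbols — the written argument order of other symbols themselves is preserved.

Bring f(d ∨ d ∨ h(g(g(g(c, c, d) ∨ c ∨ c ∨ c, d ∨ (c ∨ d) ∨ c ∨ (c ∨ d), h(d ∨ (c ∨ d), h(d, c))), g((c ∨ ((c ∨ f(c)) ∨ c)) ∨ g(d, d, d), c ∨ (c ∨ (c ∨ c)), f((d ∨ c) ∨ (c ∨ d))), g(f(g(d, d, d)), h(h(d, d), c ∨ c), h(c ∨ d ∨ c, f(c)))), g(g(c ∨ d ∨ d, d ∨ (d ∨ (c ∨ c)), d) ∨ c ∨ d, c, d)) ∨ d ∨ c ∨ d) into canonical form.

Answer: f(c ∨ d ∨ d ∨ d ∨ d ∨ h(g(g(c ∨ c ∨ c ∨ g(c, c, d), c ∨ c ∨ c ∨ d ∨ d ∨ d, h(c ∨ d ∨ d, h(d, c))), g(c ∨ c ∨ c ∨ f(c) ∨ g(d, d, d), c ∨ c ∨ c ∨ c, f(c ∨ c ∨ d ∨ d)), g(f(g(d, d, d)), h(h(d, d), c ∨ c), h(c ∨ c ∨ d, f(c)))), g(c ∨ d ∨ g(c ∨ d ∨ d, c ∨ c ∨ d ∨ d, d), c, d)))

Derivation:
Focus inside:  d ∨ d ∨ h(g(g(g(c, c, d) ∨ c ∨ c ∨ c, d ∨ (c ∨ d) ∨ c ∨ (c ∨ d), h(d ∨ (c ∨ d), h(d, c))), g((c ∨ ((c ∨ f(c)) ∨ c)) ∨ g(d, d, d), c ∨ (c ∨ (c ∨ c)), f((d ∨ c) ∨ (c ∨ d))), g(f(g(d, d, d)), h(h(d, d), c ∨ c), h(c ∨ d ∨ c, f(c)))), g(g(c ∨ d ∨ d, d ∨ (d ∨ (c ∨ c)), d) ∨ c ∨ d, c, d)) ∨ d ∨ c ∨ d
Inside:  h(g(g(g(c, c, d) ∨ c ∨ c ∨ c, d ∨ (c ∨ d) ∨ c ∨ (c ∨ d), h(d ∨ (c ∨ d), h(d, c))), g((c ∨ ((c ∨ f(c)) ∨ c)) ∨ g(d, d, d), c ∨ (c ∨ (c ∨ c)), f((d ∨ c) ∨ (c ∨ d))), g(f(g(d, d, d)), h(h(d, d), c ∨ c), h(c ∨ d ∨ c, f(c)))), g(g(c ∨ d ∨ d, d ∨ (d ∨ (c ∨ c)), d) ∨ c ∨ d, c, d))  →  h(g(g(c ∨ c ∨ c ∨ g(c, c, d), c ∨ c ∨ c ∨ d ∨ d ∨ d, h(c ∨ d ∨ d, h(d, c))), g(c ∨ c ∨ c ∨ f(c) ∨ g(d, d, d), c ∨ c ∨ c ∨ c, f(c ∨ c ∨ d ∨ d)), g(f(g(d, d, d)), h(h(d, d), c ∨ c), h(c ∨ c ∨ d, f(c)))), g(c ∨ d ∨ g(c ∨ d ∨ d, c ∨ c ∨ d ∨ d, d), c, d))
Sort:  c ∨ d ∨ d ∨ d ∨ d ∨ h(g(g(c ∨ c ∨ c ∨ g(c, c, d), c ∨ c ∨ c ∨ d ∨ d ∨ d, h(c ∨ d ∨ d, h(d, c))), g(c ∨ c ∨ c ∨ f(c) ∨ g(d, d, d), c ∨ c ∨ c ∨ c, f(c ∨ c ∨ d ∨ d)), g(f(g(d, d, d)), h(h(d, d), c ∨ c), h(c ∨ c ∨ d, f(c)))), g(c ∨ d ∨ g(c ∨ d ∨ d, c ∨ c ∨ d ∨ d, d), c, d))
Put back:  f(c ∨ d ∨ d ∨ d ∨ d ∨ h(g(g(c ∨ c ∨ c ∨ g(c, c, d), c ∨ c ∨ c ∨ d ∨ d ∨ d, h(c ∨ d ∨ d, h(d, c))), g(c ∨ c ∨ c ∨ f(c) ∨ g(d, d, d), c ∨ c ∨ c ∨ c, f(c ∨ c ∨ d ∨ d)), g(f(g(d, d, d)), h(h(d, d), c ∨ c), h(c ∨ c ∨ d, f(c)))), g(c ∨ d ∨ g(c ∨ d ∨ d, c ∨ c ∨ d ∨ d, d), c, d)))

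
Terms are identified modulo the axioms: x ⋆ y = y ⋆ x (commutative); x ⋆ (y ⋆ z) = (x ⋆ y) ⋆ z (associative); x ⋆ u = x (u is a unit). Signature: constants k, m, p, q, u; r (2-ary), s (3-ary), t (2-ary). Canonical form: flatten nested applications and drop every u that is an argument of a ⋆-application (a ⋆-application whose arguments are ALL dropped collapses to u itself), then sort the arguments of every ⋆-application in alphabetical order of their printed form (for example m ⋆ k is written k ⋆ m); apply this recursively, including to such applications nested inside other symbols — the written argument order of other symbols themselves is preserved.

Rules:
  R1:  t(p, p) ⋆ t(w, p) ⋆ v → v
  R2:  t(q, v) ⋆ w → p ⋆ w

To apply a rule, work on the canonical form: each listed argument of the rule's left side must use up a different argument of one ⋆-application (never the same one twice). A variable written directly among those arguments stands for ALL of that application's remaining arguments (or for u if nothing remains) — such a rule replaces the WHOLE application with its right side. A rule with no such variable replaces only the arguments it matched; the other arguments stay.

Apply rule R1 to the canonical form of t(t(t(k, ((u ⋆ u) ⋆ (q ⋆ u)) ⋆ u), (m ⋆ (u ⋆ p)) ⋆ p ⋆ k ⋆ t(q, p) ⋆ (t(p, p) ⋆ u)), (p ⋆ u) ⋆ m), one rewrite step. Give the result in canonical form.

Answer: t(t(t(k, q), k ⋆ m ⋆ p ⋆ p), m ⋆ p)

Derivation:
Canonical form:  t(t(t(k, q), k ⋆ m ⋆ p ⋆ p ⋆ t(p, p) ⋆ t(q, p)), m ⋆ p)
R1 matches:  uses t(p, p), t(q, p);  v := k ⋆ m ⋆ p ⋆ p, w := q
Every leftover argument binds to the variable; the entire application is replaced.
Giving:  t(t(t(k, q), k ⋆ m ⋆ p ⋆ p), m ⋆ p)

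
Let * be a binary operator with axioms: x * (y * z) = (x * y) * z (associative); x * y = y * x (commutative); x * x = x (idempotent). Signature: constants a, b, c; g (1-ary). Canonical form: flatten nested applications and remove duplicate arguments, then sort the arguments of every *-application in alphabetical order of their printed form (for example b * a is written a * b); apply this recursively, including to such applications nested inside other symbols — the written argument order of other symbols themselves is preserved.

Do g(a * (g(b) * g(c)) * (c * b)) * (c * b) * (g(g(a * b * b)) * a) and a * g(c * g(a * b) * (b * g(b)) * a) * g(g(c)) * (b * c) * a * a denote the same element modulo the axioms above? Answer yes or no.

Answer: no — a * b * c * g(a * b * c * g(b) * g(c)) * g(g(a * b)) vs a * b * c * g(a * b * c * g(a * b) * g(b)) * g(g(c))

Derivation:
Left:  g(a * (g(b) * g(c)) * (c * b)) * (c * b) * (g(g(a * b * b)) * a)
  Merge nested applications:  g(a * (g(b) * g(c)) * (c * b)) * c * b * g(g(a * b * b)) * a
  Simplify inside:  g(a * (g(b) * g(c)) * (c * b))  →  g(a * b * c * g(b) * g(c))
  Simplify inside:  g(g(a * b * b))  →  g(g(a * b))
  Sort:  a * b * c * g(a * b * c * g(b) * g(c)) * g(g(a * b))
Right:  a * g(c * g(a * b) * (b * g(b)) * a) * g(g(c)) * (b * c) * a * a
  Merge nested applications:  a * g(c * g(a * b) * (b * g(b)) * a) * g(g(c)) * b * c * a * a
  Inside:  g(c * g(a * b) * (b * g(b)) * a)  →  g(a * b * c * g(a * b) * g(b))
  Deduplicate:  drop duplicate a, a
  Sort arguments:  a * b * c * g(a * b * c * g(a * b) * g(b)) * g(g(c))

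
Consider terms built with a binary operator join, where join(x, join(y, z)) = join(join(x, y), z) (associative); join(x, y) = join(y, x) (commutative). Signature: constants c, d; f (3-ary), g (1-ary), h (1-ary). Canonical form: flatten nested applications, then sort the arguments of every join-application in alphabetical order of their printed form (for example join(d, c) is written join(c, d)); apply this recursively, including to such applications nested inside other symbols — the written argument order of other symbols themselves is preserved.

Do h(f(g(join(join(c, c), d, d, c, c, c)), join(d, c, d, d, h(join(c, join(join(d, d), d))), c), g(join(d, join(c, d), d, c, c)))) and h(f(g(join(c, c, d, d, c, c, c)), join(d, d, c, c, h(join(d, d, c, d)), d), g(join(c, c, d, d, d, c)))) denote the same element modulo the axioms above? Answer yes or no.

Answer: yes — both canonical forms are h(f(g(join(c, c, c, c, c, d, d)), join(c, c, d, d, d, h(join(c, d, d, d))), g(join(c, c, c, d, d, d))))

Derivation:
Left:  h(f(g(join(join(c, c), d, d, c, c, c)), join(d, c, d, d, h(join(c, join(join(d, d), d))), c), g(join(d, join(c, d), d, c, c))))
  Focus inside:  join(d, c, d, d, h(join(c, join(join(d, d), d))), c)
  Canonicalize subterm:  h(join(c, join(join(d, d), d)))  →  h(join(c, d, d, d))
  Sort arguments:  join(c, c, d, d, d, h(join(c, d, d, d)))
  Reassemble:  h(f(g(join(c, c, c, c, c, d, d)), join(c, c, d, d, d, h(join(c, d, d, d))), g(join(c, c, c, d, d, d))))
Right:  h(f(g(join(c, c, d, d, c, c, c)), join(d, d, c, c, h(join(d, d, c, d)), d), g(join(c, c, d, d, d, c))))
  Focus inside:  join(d, d, c, c, h(join(d, d, c, d)), d)
  Canonicalize subterm:  h(join(d, d, c, d))  →  h(join(c, d, d, d))
  Order the arguments:  join(c, c, d, d, d, h(join(c, d, d, d)))
  Rebuild:  h(f(g(join(c, c, c, c, c, d, d)), join(c, c, d, d, d, h(join(c, d, d, d))), g(join(c, c, c, d, d, d))))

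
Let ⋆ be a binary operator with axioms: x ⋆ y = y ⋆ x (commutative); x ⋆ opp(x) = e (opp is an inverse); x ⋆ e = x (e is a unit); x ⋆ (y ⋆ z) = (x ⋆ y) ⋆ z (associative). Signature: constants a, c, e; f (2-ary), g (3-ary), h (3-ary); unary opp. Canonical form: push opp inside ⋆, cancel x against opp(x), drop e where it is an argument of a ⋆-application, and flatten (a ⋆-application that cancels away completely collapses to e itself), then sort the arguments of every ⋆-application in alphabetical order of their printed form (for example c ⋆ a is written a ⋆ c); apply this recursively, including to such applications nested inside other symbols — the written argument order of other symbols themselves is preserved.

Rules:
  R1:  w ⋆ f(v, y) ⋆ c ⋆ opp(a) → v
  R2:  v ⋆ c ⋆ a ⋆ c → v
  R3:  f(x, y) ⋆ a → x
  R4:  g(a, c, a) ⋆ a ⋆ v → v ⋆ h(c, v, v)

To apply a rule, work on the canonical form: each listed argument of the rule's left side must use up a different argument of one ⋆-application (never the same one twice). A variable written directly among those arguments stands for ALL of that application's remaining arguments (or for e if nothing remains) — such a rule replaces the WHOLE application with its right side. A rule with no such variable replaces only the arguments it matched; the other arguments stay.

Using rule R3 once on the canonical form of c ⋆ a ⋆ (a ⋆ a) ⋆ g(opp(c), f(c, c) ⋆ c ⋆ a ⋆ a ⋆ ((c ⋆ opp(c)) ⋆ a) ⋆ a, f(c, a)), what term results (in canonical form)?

Answer: a ⋆ a ⋆ a ⋆ c ⋆ g(opp(c), a ⋆ a ⋆ a ⋆ c ⋆ c, f(c, a))

Derivation:
Canonical form:  a ⋆ a ⋆ a ⋆ c ⋆ g(opp(c), a ⋆ a ⋆ a ⋆ a ⋆ c ⋆ f(c, c), f(c, a))
Apply R3:  consuming a, f(c, c);  x := c, y := c
Result:  a ⋆ a ⋆ a ⋆ c ⋆ g(opp(c), a ⋆ a ⋆ a ⋆ c ⋆ c, f(c, a))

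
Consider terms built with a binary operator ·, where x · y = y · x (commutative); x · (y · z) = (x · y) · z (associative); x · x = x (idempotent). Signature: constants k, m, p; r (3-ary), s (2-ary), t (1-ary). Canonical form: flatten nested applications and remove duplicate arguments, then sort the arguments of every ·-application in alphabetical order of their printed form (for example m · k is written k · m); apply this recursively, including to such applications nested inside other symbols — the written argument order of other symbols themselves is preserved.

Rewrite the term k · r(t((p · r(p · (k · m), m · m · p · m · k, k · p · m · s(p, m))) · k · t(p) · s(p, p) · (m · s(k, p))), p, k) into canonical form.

Answer: k · r(t(k · m · p · r(k · m · p, k · m · p, k · m · p · s(p, m)) · s(k, p) · s(p, p) · t(p)), p, k)

Derivation:
Simplify inside:  r(t((p · r(p · (k · m), m · m · p · m · k, k · p · m · s(p, m))) · k · t(p) · s(p, p) · (m · s(k, p))), p, k)  →  r(t(k · m · p · r(k · m · p, k · m · p, k · m · p · s(p, m)) · s(k, p) · s(p, p) · t(p)), p, k)
Sort arguments:  k · r(t(k · m · p · r(k · m · p, k · m · p, k · m · p · s(p, m)) · s(k, p) · s(p, p) · t(p)), p, k)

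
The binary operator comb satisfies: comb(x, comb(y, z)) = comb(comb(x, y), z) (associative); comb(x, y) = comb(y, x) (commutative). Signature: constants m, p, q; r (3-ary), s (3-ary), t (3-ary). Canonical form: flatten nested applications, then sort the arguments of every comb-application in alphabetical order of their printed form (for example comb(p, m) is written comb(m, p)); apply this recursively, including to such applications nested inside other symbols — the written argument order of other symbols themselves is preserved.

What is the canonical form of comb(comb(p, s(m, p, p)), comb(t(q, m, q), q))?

Merge nested applications:  comb(p, s(m, p, p), t(q, m, q), q)
Sort arguments:  comb(p, q, s(m, p, p), t(q, m, q))

Answer: comb(p, q, s(m, p, p), t(q, m, q))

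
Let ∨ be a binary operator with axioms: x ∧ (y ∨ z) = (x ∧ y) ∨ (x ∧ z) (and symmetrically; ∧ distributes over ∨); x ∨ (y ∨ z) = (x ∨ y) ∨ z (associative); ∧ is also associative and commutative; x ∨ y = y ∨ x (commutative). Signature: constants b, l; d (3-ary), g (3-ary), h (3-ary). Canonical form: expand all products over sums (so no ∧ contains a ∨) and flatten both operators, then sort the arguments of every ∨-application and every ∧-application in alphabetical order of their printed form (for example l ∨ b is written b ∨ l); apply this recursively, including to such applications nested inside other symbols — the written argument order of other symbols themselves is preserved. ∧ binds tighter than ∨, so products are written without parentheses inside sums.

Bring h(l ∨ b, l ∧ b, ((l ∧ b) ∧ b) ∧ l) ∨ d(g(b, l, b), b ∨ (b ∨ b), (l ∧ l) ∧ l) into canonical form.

Flatten:  h(b ∨ l, b ∧ l, b ∧ b ∧ l ∧ l) ∨ d(g(b, l, b), b ∨ b ∨ b, l ∧ l ∧ l)
Sort arguments:  d(g(b, l, b), b ∨ b ∨ b, l ∧ l ∧ l) ∨ h(b ∨ l, b ∧ l, b ∧ b ∧ l ∧ l)

Answer: d(g(b, l, b), b ∨ b ∨ b, l ∧ l ∧ l) ∨ h(b ∨ l, b ∧ l, b ∧ b ∧ l ∧ l)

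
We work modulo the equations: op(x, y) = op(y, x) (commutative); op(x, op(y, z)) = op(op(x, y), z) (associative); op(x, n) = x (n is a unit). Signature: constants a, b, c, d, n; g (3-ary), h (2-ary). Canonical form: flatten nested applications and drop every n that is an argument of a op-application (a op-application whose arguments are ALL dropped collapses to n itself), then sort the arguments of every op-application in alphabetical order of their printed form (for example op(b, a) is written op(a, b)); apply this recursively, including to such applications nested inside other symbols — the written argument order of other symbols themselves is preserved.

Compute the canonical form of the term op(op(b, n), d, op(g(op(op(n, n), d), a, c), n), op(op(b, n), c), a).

Answer: op(a, b, b, c, d, g(d, a, c))

Derivation:
Flatten:  op(b, n, d, g(op(op(n, n), d), a, c), n, b, n, c, a)
Inside:  g(op(op(n, n), d), a, c)  →  g(d, a, c)
Units out:  drop n (×3)
Order the arguments:  op(a, b, b, c, d, g(d, a, c))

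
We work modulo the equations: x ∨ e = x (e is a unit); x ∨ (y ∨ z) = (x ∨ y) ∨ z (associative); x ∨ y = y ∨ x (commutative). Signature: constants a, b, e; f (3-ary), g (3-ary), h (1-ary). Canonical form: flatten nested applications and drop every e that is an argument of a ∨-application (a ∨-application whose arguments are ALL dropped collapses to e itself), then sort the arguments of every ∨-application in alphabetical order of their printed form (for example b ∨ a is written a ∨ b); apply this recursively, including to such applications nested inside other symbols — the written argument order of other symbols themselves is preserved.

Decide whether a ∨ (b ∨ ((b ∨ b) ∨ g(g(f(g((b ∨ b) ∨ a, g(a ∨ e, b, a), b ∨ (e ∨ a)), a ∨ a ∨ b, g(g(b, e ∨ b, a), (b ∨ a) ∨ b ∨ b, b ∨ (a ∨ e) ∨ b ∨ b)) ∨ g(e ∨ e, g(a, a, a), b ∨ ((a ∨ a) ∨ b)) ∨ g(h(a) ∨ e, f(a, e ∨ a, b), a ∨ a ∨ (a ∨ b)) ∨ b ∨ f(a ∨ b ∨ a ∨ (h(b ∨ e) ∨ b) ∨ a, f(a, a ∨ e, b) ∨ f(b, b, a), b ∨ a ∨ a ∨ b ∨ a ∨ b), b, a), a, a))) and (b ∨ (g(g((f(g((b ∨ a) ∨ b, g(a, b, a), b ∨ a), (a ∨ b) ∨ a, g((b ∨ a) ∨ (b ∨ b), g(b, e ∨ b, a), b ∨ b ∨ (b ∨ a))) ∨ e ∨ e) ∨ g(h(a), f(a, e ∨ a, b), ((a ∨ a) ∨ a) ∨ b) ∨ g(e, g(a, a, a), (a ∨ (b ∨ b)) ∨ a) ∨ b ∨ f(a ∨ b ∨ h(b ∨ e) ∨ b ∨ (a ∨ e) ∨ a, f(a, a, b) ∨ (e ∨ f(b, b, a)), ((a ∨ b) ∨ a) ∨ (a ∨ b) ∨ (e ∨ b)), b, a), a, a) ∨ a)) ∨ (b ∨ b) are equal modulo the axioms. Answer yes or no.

Answer: no — a ∨ b ∨ b ∨ b ∨ g(g(b ∨ f(a ∨ a ∨ a ∨ b ∨ b ∨ h(b), f(a, a, b) ∨ f(b, b, a), a ∨ a ∨ a ∨ b ∨ b ∨ b) ∨ f(g(a ∨ b ∨ b, g(a, b, a), a ∨ b), a ∨ a ∨ b, g(g(b, b, a), a ∨ b ∨ b ∨ b, a ∨ b ∨ b ∨ b)) ∨ g(e, g(a, a, a), a ∨ a ∨ b ∨ b) ∨ g(h(a), f(a, a, b), a ∨ a ∨ a ∨ b), b, a), a, a) vs a ∨ b ∨ b ∨ b ∨ g(g(b ∨ f(a ∨ a ∨ a ∨ b ∨ b ∨ h(b), f(a, a, b) ∨ f(b, b, a), a ∨ a ∨ a ∨ b ∨ b ∨ b) ∨ f(g(a ∨ b ∨ b, g(a, b, a), a ∨ b), a ∨ a ∨ b, g(a ∨ b ∨ b ∨ b, g(b, b, a), a ∨ b ∨ b ∨ b)) ∨ g(e, g(a, a, a), a ∨ a ∨ b ∨ b) ∨ g(h(a), f(a, a, b), a ∨ a ∨ a ∨ b), b, a), a, a)

Derivation:
Left:  a ∨ (b ∨ ((b ∨ b) ∨ g(g(f(g((b ∨ b) ∨ a, g(a ∨ e, b, a), b ∨ (e ∨ a)), a ∨ a ∨ b, g(g(b, e ∨ b, a), (b ∨ a) ∨ b ∨ b, b ∨ (a ∨ e) ∨ b ∨ b)) ∨ g(e ∨ e, g(a, a, a), b ∨ ((a ∨ a) ∨ b)) ∨ g(h(a) ∨ e, f(a, e ∨ a, b), a ∨ a ∨ (a ∨ b)) ∨ b ∨ f(a ∨ b ∨ a ∨ (h(b ∨ e) ∨ b) ∨ a, f(a, a ∨ e, b) ∨ f(b, b, a), b ∨ a ∨ a ∨ b ∨ a ∨ b), b, a), a, a)))
  Un-nest:  a ∨ b ∨ b ∨ b ∨ g(g(f(g((b ∨ b) ∨ a, g(a ∨ e, b, a), b ∨ (e ∨ a)), a ∨ a ∨ b, g(g(b, e ∨ b, a), (b ∨ a) ∨ b ∨ b, b ∨ (a ∨ e) ∨ b ∨ b)) ∨ g(e ∨ e, g(a, a, a), b ∨ ((a ∨ a) ∨ b)) ∨ g(h(a) ∨ e, f(a, e ∨ a, b), a ∨ a ∨ (a ∨ b)) ∨ b ∨ f(a ∨ b ∨ a ∨ (h(b ∨ e) ∨ b) ∨ a, f(a, a ∨ e, b) ∨ f(b, b, a), b ∨ a ∨ a ∨ b ∨ a ∨ b), b, a), a, a)
  Canonicalize subterm:  g(g(f(g((b ∨ b) ∨ a, g(a ∨ e, b, a), b ∨ (e ∨ a)), a ∨ a ∨ b, g(g(b, e ∨ b, a), (b ∨ a) ∨ b ∨ b, b ∨ (a ∨ e) ∨ b ∨ b)) ∨ g(e ∨ e, g(a, a, a), b ∨ ((a ∨ a) ∨ b)) ∨ g(h(a) ∨ e, f(a, e ∨ a, b), a ∨ a ∨ (a ∨ b)) ∨ b ∨ f(a ∨ b ∨ a ∨ (h(b ∨ e) ∨ b) ∨ a, f(a, a ∨ e, b) ∨ f(b, b, a), b ∨ a ∨ a ∨ b ∨ a ∨ b), b, a), a, a)  →  g(g(b ∨ f(a ∨ a ∨ a ∨ b ∨ b ∨ h(b), f(a, a, b) ∨ f(b, b, a), a ∨ a ∨ a ∨ b ∨ b ∨ b) ∨ f(g(a ∨ b ∨ b, g(a, b, a), a ∨ b), a ∨ a ∨ b, g(g(b, b, a), a ∨ b ∨ b ∨ b, a ∨ b ∨ b ∨ b)) ∨ g(e, g(a, a, a), a ∨ a ∨ b ∨ b) ∨ g(h(a), f(a, a, b), a ∨ a ∨ a ∨ b), b, a), a, a)
  Sort arguments:  a ∨ b ∨ b ∨ b ∨ g(g(b ∨ f(a ∨ a ∨ a ∨ b ∨ b ∨ h(b), f(a, a, b) ∨ f(b, b, a), a ∨ a ∨ a ∨ b ∨ b ∨ b) ∨ f(g(a ∨ b ∨ b, g(a, b, a), a ∨ b), a ∨ a ∨ b, g(g(b, b, a), a ∨ b ∨ b ∨ b, a ∨ b ∨ b ∨ b)) ∨ g(e, g(a, a, a), a ∨ a ∨ b ∨ b) ∨ g(h(a), f(a, a, b), a ∨ a ∨ a ∨ b), b, a), a, a)
Right:  (b ∨ (g(g((f(g((b ∨ a) ∨ b, g(a, b, a), b ∨ a), (a ∨ b) ∨ a, g((b ∨ a) ∨ (b ∨ b), g(b, e ∨ b, a), b ∨ b ∨ (b ∨ a))) ∨ e ∨ e) ∨ g(h(a), f(a, e ∨ a, b), ((a ∨ a) ∨ a) ∨ b) ∨ g(e, g(a, a, a), (a ∨ (b ∨ b)) ∨ a) ∨ b ∨ f(a ∨ b ∨ h(b ∨ e) ∨ b ∨ (a ∨ e) ∨ a, f(a, a, b) ∨ (e ∨ f(b, b, a)), ((a ∨ b) ∨ a) ∨ (a ∨ b) ∨ (e ∨ b)), b, a), a, a) ∨ a)) ∨ (b ∨ b)
  Merge nested applications:  b ∨ g(g((f(g((b ∨ a) ∨ b, g(a, b, a), b ∨ a), (a ∨ b) ∨ a, g((b ∨ a) ∨ (b ∨ b), g(b, e ∨ b, a), b ∨ b ∨ (b ∨ a))) ∨ e ∨ e) ∨ g(h(a), f(a, e ∨ a, b), ((a ∨ a) ∨ a) ∨ b) ∨ g(e, g(a, a, a), (a ∨ (b ∨ b)) ∨ a) ∨ b ∨ f(a ∨ b ∨ h(b ∨ e) ∨ b ∨ (a ∨ e) ∨ a, f(a, a, b) ∨ (e ∨ f(b, b, a)), ((a ∨ b) ∨ a) ∨ (a ∨ b) ∨ (e ∨ b)), b, a), a, a) ∨ a ∨ b ∨ b
  Simplify inside:  g(g((f(g((b ∨ a) ∨ b, g(a, b, a), b ∨ a), (a ∨ b) ∨ a, g((b ∨ a) ∨ (b ∨ b), g(b, e ∨ b, a), b ∨ b ∨ (b ∨ a))) ∨ e ∨ e) ∨ g(h(a), f(a, e ∨ a, b), ((a ∨ a) ∨ a) ∨ b) ∨ g(e, g(a, a, a), (a ∨ (b ∨ b)) ∨ a) ∨ b ∨ f(a ∨ b ∨ h(b ∨ e) ∨ b ∨ (a ∨ e) ∨ a, f(a, a, b) ∨ (e ∨ f(b, b, a)), ((a ∨ b) ∨ a) ∨ (a ∨ b) ∨ (e ∨ b)), b, a), a, a)  →  g(g(b ∨ f(a ∨ a ∨ a ∨ b ∨ b ∨ h(b), f(a, a, b) ∨ f(b, b, a), a ∨ a ∨ a ∨ b ∨ b ∨ b) ∨ f(g(a ∨ b ∨ b, g(a, b, a), a ∨ b), a ∨ a ∨ b, g(a ∨ b ∨ b ∨ b, g(b, b, a), a ∨ b ∨ b ∨ b)) ∨ g(e, g(a, a, a), a ∨ a ∨ b ∨ b) ∨ g(h(a), f(a, a, b), a ∨ a ∨ a ∨ b), b, a), a, a)
  Sort arguments:  a ∨ b ∨ b ∨ b ∨ g(g(b ∨ f(a ∨ a ∨ a ∨ b ∨ b ∨ h(b), f(a, a, b) ∨ f(b, b, a), a ∨ a ∨ a ∨ b ∨ b ∨ b) ∨ f(g(a ∨ b ∨ b, g(a, b, a), a ∨ b), a ∨ a ∨ b, g(a ∨ b ∨ b ∨ b, g(b, b, a), a ∨ b ∨ b ∨ b)) ∨ g(e, g(a, a, a), a ∨ a ∨ b ∨ b) ∨ g(h(a), f(a, a, b), a ∨ a ∨ a ∨ b), b, a), a, a)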